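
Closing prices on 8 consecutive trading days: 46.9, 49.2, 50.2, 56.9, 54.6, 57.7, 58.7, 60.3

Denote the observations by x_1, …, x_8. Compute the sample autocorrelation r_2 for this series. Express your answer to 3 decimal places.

0.271

Mean x̄ = (46.9 + 49.2 + 50.2 + 56.9 + 54.6 + 57.7 + 58.7 + 60.3)/8 = 54.3125
Numerator Σ_{t=1}^{6}(x_t−x̄)(x_{t+2}−x̄) = 46.3822
Denominator Σ(x_t−x̄)² = 171.3488
r_2 = 46.3822 / 171.3488 = 0.271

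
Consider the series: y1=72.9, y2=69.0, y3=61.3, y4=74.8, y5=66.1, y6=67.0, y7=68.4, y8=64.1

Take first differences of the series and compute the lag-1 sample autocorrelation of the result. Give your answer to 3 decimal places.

-0.602

First differences Δy: -3.9, -7.7, 13.5, -8.7, 0.9, 1.4, -4.3
Mean of differences = -1.2571
Numerator Σ(Δy_t−Δȳ)(Δy_{t+1}−Δȳ) = -206.2947
Denominator Σ(Δy_t−Δȳ)² = 342.6371
r_1(Δy) = -206.2947 / 342.6371 = -0.602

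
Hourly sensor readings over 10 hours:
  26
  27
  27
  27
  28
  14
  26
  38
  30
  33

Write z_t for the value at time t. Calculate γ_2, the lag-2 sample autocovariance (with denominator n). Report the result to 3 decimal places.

-8.052

Mean z̄ = (26 + 27 + 27 + 27 + 28 + 14 + 26 + 38 + 30 + 33)/10 = 27.6000
Σ_{t=1}^{8}(z_t−z̄)(z_{t+2}−z̄) = -80.5200
γ_2 = -80.5200 / 10 = -8.052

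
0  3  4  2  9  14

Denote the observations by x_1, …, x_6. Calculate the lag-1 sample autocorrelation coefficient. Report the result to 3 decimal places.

0.292

Mean x̄ = (0 + 3 + 4 + 2 + 9 + 14)/6 = 5.3333
Deviations from mean: -5.3333, -2.3333, -1.3333, -3.3333, 3.6667, 8.6667
Numerator Σ_{t=1}^{5}(x_t−x̄)(x_{t+1}−x̄) = 39.5556
Denominator Σ(x_t−x̄)² = 135.3333
r_1 = 39.5556 / 135.3333 = 0.292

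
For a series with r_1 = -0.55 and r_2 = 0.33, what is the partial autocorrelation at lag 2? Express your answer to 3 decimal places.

φ_{22} = (r_2 − r_1²) / (1 − r_1²)
r_1² = (-0.55)² = 0.3025
Numerator = 0.33 − 0.3025 = 0.0275; denominator = 1 − 0.3025 = 0.6975
φ_{22} = 0.0275 / 0.6975 = 0.039

0.039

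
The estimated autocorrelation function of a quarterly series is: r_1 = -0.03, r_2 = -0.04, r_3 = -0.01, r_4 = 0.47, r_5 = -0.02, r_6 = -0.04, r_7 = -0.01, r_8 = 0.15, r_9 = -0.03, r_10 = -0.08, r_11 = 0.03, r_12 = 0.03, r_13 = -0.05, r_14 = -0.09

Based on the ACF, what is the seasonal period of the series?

The largest autocorrelation is r_4 = 0.47, with a weaker echo at lag 8 (0.15); the remaining lags stay at or below 0.03.
The dominant spike at lag 4 indicates a seasonal period of 4.

4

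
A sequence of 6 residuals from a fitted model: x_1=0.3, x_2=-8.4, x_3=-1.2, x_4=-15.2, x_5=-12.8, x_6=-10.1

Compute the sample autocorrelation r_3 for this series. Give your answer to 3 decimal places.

-0.371

Mean x̄ = (0.3 − 8.4 − 1.2 − 15.2 − 12.8 − 10.1)/6 = -7.9000
Deviations from mean: 8.2000, -0.5000, 6.7000, -7.3000, -4.9000, -2.2000
Σ(x_t−x̄)(x_{t+3}−x̄) = (-59.8600) + (2.4500) + (-14.7400) = -72.1500
Denominator Σ(x_t−x̄)² = 194.5200
r_3 = -72.1500 / 194.5200 = -0.371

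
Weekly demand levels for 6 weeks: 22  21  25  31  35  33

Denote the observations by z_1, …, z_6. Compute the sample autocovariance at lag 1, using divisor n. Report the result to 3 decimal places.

Mean z̄ = (22 + 21 + 25 + 31 + 35 + 33)/6 = 27.8333
Deviations: -5.8333, -6.8333, -2.8333, 3.1667, 7.1667, 5.1667
Σ_{t=1}^{5}(z_t−z̄)(z_{t+1}−z̄) = 109.9722
γ_1 = 109.9722 / 6 = 18.329

18.329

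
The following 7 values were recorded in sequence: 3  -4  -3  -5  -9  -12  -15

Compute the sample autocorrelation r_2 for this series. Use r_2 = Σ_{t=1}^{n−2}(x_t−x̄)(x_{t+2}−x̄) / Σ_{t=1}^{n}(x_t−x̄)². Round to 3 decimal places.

Mean x̄ = (3 − 4 − 3 − 5 − 9 − 12 − 15)/7 = -6.4286
Deviations from mean: 9.4286, 2.4286, 3.4286, 1.4286, -2.5714, -5.5714, -8.5714
Numerator Σ_{t=1}^{5}(x_t−x̄)(x_{t+2}−x̄) = 41.0612
Denominator Σ(x_t−x̄)² = 219.7143
r_2 = 41.0612 / 219.7143 = 0.187

0.187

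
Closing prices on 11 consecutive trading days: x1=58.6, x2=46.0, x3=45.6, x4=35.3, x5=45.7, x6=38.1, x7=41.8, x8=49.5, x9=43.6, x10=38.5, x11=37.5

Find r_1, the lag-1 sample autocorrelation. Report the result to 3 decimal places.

Mean x̄ = (58.6 + 46.0 + 45.6 + 35.3 + 45.7 + 38.1 + 41.8 + 49.5 + 43.6 + 38.5 + 37.5)/11 = 43.6545
Numerator Σ_{t=1}^{10}(x_t−x̄)(x_{t+1}−x̄) = 26.0598
Denominator Σ(x_t−x̄)² = 439.5473
r_1 = 26.0598 / 439.5473 = 0.059

0.059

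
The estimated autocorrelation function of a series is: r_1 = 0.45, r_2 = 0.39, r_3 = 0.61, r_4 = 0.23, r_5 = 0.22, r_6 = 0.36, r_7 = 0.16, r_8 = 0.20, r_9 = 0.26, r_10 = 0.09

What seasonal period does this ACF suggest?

The largest autocorrelation is r_3 = 0.61; the remaining lags stay at or below 0.45. The elevated value at lag 1 (0.45), dropping to 0.39 at lag 2, reflects decaying short-term dependence rather than seasonality.
The dominant spike at lag 3 indicates a seasonal period of 3.

3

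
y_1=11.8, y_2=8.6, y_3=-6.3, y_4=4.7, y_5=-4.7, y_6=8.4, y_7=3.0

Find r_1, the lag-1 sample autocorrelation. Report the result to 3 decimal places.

Mean ȳ = (11.8 + 8.6 − 6.3 + 4.7 − 4.7 + 8.4 + 3.0)/7 = 3.6429
Deviations from mean: 8.1571, 4.9571, -9.9429, 1.0571, -8.3429, 4.7571, -0.6429
Numerator Σ_{t=1}^{6}(y_t−ȳ)(y_{t+1}−ȳ) = -70.9290
Denominator Σ(y_t−ȳ)² = 283.7371
r_1 = -70.9290 / 283.7371 = -0.250

-0.250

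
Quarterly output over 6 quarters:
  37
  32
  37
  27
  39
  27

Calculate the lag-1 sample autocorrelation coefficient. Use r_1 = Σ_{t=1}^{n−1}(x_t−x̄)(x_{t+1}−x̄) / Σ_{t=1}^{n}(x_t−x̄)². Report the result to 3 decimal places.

-0.742

Mean x̄ = (37 + 32 + 37 + 27 + 39 + 27)/6 = 33.1667
Deviations from mean: 3.8333, -1.1667, 3.8333, -6.1667, 5.8333, -6.1667
Numerator Σ_{t=1}^{5}(x_t−x̄)(x_{t+1}−x̄) = -104.5278
Denominator Σ(x_t−x̄)² = 140.8333
r_1 = -104.5278 / 140.8333 = -0.742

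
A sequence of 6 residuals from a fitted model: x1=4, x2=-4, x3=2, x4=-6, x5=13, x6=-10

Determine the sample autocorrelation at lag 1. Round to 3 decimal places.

Mean x̄ = (4 − 4 + 2 − 6 + 13 − 10)/6 = -0.1667
Deviations from mean: 4.1667, -3.8333, 2.1667, -5.8333, 13.1667, -9.8333
Numerator Σ_{t=1}^{5}(x_t−x̄)(x_{t+1}−x̄) = -243.1944
Denominator Σ(x_t−x̄)² = 340.8333
r_1 = -243.1944 / 340.8333 = -0.714

-0.714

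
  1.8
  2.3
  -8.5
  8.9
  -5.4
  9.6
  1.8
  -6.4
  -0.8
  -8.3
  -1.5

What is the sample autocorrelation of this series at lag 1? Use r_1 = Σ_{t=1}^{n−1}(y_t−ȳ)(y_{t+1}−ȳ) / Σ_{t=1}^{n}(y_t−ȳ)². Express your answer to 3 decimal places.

Mean ȳ = (1.8 + 2.3 − 8.5 + 8.9 − 5.4 + 9.6 + 1.8 − 6.4 − 0.8 − 8.3 − 1.5)/11 = -0.5909
Numerator Σ_{t=1}^{10}(y_t−ȳ)(y_{t+1}−ȳ) = -165.3574
Denominator Σ(y_t−ȳ)² = 393.4491
r_1 = -165.3574 / 393.4491 = -0.420

-0.420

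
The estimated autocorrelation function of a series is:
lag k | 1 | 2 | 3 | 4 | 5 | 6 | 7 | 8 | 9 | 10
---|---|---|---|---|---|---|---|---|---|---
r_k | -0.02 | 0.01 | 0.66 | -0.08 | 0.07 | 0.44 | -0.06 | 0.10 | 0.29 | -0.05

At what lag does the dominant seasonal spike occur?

3

The largest autocorrelation is r_3 = 0.66, with weaker echoes at lags 6 (0.44) and 9 (0.29); the remaining lags stay at or below 0.10.
The dominant spike at lag 3 indicates a seasonal period of 3.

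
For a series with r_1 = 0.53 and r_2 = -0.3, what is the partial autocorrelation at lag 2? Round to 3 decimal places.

-0.808

φ_{22} = (r_2 − r_1²) / (1 − r_1²)
r_1² = (0.53)² = 0.2809
Numerator = -0.3 − 0.2809 = -0.5809; denominator = 1 − 0.2809 = 0.7191
φ_{22} = -0.5809 / 0.7191 = -0.808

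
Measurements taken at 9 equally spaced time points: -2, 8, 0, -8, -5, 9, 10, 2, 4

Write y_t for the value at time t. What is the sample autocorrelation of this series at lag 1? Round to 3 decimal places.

0.189

Mean ȳ = (-2 + 8 + 0 − 8 − 5 + 9 + 10 + 2 + 4)/9 = 2.0000
Numerator Σ_{t=1}^{8}(y_t−ȳ)(y_{t+1}−ȳ) = 61.0000
Denominator Σ(y_t−ȳ)² = 322.0000
r_1 = 61.0000 / 322.0000 = 0.189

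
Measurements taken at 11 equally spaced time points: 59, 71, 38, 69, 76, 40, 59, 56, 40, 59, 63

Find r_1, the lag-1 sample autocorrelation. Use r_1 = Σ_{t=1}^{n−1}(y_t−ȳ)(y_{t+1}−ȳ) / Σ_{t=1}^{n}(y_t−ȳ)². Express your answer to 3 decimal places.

-0.356

Mean ȳ = (59 + 71 + 38 + 69 + 76 + 40 + 59 + 56 + 40 + 59 + 63)/11 = 57.2727
Numerator Σ_{t=1}^{10}(y_t−ȳ)(y_{t+1}−ȳ) = -600.7107
Denominator Σ(y_t−ȳ)² = 1688.1818
r_1 = -600.7107 / 1688.1818 = -0.356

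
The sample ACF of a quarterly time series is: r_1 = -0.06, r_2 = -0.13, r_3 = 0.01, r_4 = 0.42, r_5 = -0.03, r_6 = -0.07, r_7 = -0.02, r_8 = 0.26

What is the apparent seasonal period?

4

The largest autocorrelation is r_4 = 0.42, with a weaker echo at lag 8 (0.26); the remaining lags stay at or below 0.01.
The dominant spike at lag 4 indicates a seasonal period of 4.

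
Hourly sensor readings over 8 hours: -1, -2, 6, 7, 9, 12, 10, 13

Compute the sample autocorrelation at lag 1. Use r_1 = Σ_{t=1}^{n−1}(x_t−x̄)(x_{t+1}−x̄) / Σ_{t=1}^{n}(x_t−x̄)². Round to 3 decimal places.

Mean x̄ = (-1 − 2 + 6 + 7 + 9 + 12 + 10 + 13)/8 = 6.7500
Deviations from mean: -7.7500, -8.7500, -0.7500, 0.2500, 2.2500, 5.2500, 3.2500, 6.2500
Numerator Σ_{t=1}^{7}(x_t−x̄)(x_{t+1}−x̄) = 123.9375
Denominator Σ(x_t−x̄)² = 219.5000
r_1 = 123.9375 / 219.5000 = 0.565

0.565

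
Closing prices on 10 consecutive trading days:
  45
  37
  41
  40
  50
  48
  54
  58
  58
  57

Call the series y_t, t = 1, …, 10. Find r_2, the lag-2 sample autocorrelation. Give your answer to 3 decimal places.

Mean ȳ = (45 + 37 + 41 + 40 + 50 + 48 + 54 + 58 + 58 + 57)/10 = 48.8000
Numerator Σ_{t=1}^{8}(y_t−ȳ)(y_{t+2}−ȳ) = 253.3200
Denominator Σ(y_t−ȳ)² = 557.6000
r_2 = 253.3200 / 557.6000 = 0.454

0.454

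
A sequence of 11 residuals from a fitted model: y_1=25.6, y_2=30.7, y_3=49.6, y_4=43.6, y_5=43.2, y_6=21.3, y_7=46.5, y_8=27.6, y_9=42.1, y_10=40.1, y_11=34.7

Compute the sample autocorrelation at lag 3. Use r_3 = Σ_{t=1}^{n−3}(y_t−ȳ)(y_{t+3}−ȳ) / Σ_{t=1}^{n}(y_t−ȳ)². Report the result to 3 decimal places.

Mean ȳ = (25.6 + 30.7 + 49.6 + 43.6 + 43.2 + 21.3 + 46.5 + 27.6 + 42.1 + 40.1 + 34.7)/11 = 36.8182
Numerator Σ_{t=1}^{8}(y_t−ȳ)(y_{t+3}−ȳ) = -337.3083
Denominator Σ(y_t−ȳ)² = 876.0564
r_3 = -337.3083 / 876.0564 = -0.385

-0.385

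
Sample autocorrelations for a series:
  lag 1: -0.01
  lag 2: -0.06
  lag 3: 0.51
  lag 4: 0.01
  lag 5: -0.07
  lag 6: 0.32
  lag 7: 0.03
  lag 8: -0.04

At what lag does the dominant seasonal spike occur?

3

The largest autocorrelation is r_3 = 0.51, with a weaker echo at lag 6 (0.32); the remaining lags stay at or below 0.03.
The dominant spike at lag 3 indicates a seasonal period of 3.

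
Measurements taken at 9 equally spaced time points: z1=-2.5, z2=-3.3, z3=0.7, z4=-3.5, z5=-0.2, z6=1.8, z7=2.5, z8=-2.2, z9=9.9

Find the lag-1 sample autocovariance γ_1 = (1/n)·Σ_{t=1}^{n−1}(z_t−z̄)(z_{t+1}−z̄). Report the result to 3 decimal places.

Mean z̄ = (-2.5 − 3.3 + 0.7 − 3.5 − 0.2 + 1.8 + 2.5 − 2.2 + 9.9)/9 = 0.3556
Σ_{t=1}^{8}(z_t−z̄)(z_{t+1}−z̄) = -17.5831
γ_1 = -17.5831 / 9 = -1.954

-1.954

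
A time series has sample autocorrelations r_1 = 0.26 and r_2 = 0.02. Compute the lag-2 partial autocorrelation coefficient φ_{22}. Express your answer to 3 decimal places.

-0.051

φ_{22} = (r_2 − r_1²) / (1 − r_1²)
r_1² = (0.26)² = 0.0676
Numerator = 0.02 − 0.0676 = -0.0476; denominator = 1 − 0.0676 = 0.9324
φ_{22} = -0.0476 / 0.9324 = -0.051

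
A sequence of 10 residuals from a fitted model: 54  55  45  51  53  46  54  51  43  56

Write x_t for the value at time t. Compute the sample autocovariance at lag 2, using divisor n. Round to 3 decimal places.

Mean x̄ = (54 + 55 + 45 + 51 + 53 + 46 + 54 + 51 + 43 + 56)/10 = 50.8000
Σ_{t=1}^{8}(x_t−x̄)(x_{t+2}−x̄) = -49.2800
γ_2 = -49.2800 / 10 = -4.928

-4.928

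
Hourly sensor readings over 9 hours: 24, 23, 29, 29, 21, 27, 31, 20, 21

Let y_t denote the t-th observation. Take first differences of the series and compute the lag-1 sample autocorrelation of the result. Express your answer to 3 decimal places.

-0.315

First differences Δy: -1, 6, 0, -8, 6, 4, -11, 1
Mean of differences = -0.3750
Numerator Σ(Δy_t−Δȳ)(Δy_{t+1}−Δȳ) = -86.2656
Denominator Σ(Δy_t−Δȳ)² = 273.8750
r_1(Δy) = -86.2656 / 273.8750 = -0.315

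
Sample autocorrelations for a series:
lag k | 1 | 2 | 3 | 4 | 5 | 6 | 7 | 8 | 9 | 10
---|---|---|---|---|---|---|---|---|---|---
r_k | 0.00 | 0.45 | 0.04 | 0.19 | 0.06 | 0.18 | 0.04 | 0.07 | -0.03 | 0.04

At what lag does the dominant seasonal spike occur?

2

The largest autocorrelation is r_2 = 0.45, with weaker echoes at lags 4 (0.19) and 6 (0.18); the remaining lags stay at or below 0.07.
The dominant spike at lag 2 indicates a seasonal period of 2.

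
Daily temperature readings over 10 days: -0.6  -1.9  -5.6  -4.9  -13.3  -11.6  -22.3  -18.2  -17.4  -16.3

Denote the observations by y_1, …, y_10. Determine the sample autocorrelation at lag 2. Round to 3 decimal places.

Mean ȳ = (-0.6 − 1.9 − 5.6 − 4.9 − 13.3 − 11.6 − 22.3 − 18.2 − 17.4 − 16.3)/10 = -11.2100
Numerator Σ_{t=1}^{8}(y_t−ȳ)(y_{t+2}−ȳ) = 234.2128
Denominator Σ(y_t−ȳ)² = 511.1290
r_2 = 234.2128 / 511.1290 = 0.458

0.458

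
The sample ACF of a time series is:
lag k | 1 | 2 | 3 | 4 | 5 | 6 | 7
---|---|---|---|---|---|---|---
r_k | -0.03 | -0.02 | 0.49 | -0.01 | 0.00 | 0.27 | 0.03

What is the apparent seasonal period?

3

The largest autocorrelation is r_3 = 0.49, with a weaker echo at lag 6 (0.27); the remaining lags stay at or below 0.03.
The dominant spike at lag 3 indicates a seasonal period of 3.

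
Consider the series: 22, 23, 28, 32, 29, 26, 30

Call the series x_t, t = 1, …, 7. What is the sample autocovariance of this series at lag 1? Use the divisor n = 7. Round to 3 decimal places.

3.650

Mean x̄ = (22 + 23 + 28 + 32 + 29 + 26 + 30)/7 = 27.1429
Deviations: -5.1429, -4.1429, 0.8571, 4.8571, 1.8571, -1.1429, 2.8571
Σ_{t=1}^{6}(x_t−x̄)(x_{t+1}−x̄) = 25.5510
γ_1 = 25.5510 / 7 = 3.650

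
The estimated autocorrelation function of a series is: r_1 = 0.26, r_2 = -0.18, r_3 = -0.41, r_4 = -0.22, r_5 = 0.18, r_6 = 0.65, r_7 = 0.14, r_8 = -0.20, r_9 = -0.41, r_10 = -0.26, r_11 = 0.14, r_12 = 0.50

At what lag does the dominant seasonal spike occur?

The largest autocorrelation is r_6 = 0.65, with a weaker echo at lag 12 (0.50); the remaining lags stay at or below 0.26.
The dominant spike at lag 6 indicates a seasonal period of 6.

6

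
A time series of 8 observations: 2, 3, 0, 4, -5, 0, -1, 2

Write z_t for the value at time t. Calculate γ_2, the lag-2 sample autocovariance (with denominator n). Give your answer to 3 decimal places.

2.105

Mean z̄ = (2 + 3 + 0 + 4 − 5 + 0 − 1 + 2)/8 = 0.6250
Deviations: 1.3750, 2.3750, -0.6250, 3.3750, -5.6250, -0.6250, -1.6250, 1.3750
Σ_{t=1}^{6}(z_t−z̄)(z_{t+2}−z̄) = 16.8438
γ_2 = 16.8438 / 8 = 2.105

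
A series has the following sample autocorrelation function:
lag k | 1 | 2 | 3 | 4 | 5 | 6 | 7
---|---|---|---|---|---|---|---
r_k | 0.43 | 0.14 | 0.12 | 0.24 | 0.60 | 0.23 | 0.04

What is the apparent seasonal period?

The largest autocorrelation is r_5 = 0.60; the remaining lags stay at or below 0.43. The elevated value at lag 1 (0.43), dropping to 0.14 at lag 2, reflects decaying short-term dependence rather than seasonality.
The dominant spike at lag 5 indicates a seasonal period of 5.

5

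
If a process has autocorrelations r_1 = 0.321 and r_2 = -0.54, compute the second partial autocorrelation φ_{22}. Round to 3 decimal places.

-0.717

φ_{22} = (r_2 − r_1²) / (1 − r_1²)
r_1² = (0.321)² = 0.103041
Numerator = -0.54 − 0.1030 = -0.6430; denominator = 1 − 0.1030 = 0.8970
φ_{22} = -0.6430 / 0.8970 = -0.717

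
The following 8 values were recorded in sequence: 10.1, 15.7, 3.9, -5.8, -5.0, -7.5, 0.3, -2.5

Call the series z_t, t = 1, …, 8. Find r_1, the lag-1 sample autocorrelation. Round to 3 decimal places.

Mean z̄ = (10.1 + 15.7 + 3.9 − 5.8 − 5.0 − 7.5 + 0.3 − 2.5)/8 = 1.1500
Deviations from mean: 8.9500, 14.5500, 2.7500, -6.9500, -6.1500, -8.6500, -0.8500, -3.6500
Numerator Σ_{t=1}^{7}(z_t−z̄)(z_{t+1}−z̄) = 257.5175
Denominator Σ(z_t−z̄)² = 474.3600
r_1 = 257.5175 / 474.3600 = 0.543

0.543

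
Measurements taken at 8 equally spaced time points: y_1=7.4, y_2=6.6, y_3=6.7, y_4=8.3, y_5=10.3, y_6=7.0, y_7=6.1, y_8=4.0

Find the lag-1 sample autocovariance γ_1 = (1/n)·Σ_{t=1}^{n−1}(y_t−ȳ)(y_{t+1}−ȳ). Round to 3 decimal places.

Mean ȳ = (7.4 + 6.6 + 6.7 + 8.3 + 10.3 + 7.0 + 6.1 + 4.0)/8 = 7.0500
Deviations: 0.3500, -0.4500, -0.3500, 1.2500, 3.2500, -0.0500, -0.9500, -3.0500
Σ_{t=1}^{7}(y_t−ȳ)(y_{t+1}−ȳ) = 6.4075
γ_1 = 6.4075 / 8 = 0.801

0.801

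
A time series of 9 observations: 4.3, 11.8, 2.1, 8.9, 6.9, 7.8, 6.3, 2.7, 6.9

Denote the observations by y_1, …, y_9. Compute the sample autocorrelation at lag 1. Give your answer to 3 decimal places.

Mean ȳ = (4.3 + 11.8 + 2.1 + 8.9 + 6.9 + 7.8 + 6.3 + 2.7 + 6.9)/9 = 6.4111
Numerator Σ_{t=1}^{8}(y_t−ȳ)(y_{t+1}−ȳ) = -44.9990
Denominator Σ(y_t−ȳ)² = 74.4689
r_1 = -44.9990 / 74.4689 = -0.604

-0.604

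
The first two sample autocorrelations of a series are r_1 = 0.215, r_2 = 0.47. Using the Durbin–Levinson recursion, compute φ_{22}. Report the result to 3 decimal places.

φ_{22} = (r_2 − r_1²) / (1 − r_1²)
r_1² = (0.215)² = 0.046225
Numerator = 0.47 − 0.0462 = 0.4238; denominator = 1 − 0.0462 = 0.9538
φ_{22} = 0.4238 / 0.9538 = 0.444

0.444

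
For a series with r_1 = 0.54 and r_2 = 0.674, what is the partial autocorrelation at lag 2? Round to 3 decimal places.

φ_{22} = (r_2 − r_1²) / (1 − r_1²)
r_1² = (0.54)² = 0.2916
Numerator = 0.674 − 0.2916 = 0.3824; denominator = 1 − 0.2916 = 0.7084
φ_{22} = 0.3824 / 0.7084 = 0.540

0.540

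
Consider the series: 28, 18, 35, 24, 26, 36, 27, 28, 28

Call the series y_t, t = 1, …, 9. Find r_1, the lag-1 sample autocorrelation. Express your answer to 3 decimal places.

-0.490

Mean ȳ = (28 + 18 + 35 + 24 + 26 + 36 + 27 + 28 + 28)/9 = 27.7778
Numerator Σ_{t=1}^{8}(y_t−ȳ)(y_{t+1}−ȳ) = -114.4938
Denominator Σ(y_t−ȳ)² = 233.5556
r_1 = -114.4938 / 233.5556 = -0.490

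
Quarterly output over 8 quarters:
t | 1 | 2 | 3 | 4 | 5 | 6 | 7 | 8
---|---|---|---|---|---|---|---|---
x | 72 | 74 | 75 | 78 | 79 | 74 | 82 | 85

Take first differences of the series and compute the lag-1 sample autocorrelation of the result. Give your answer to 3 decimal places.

First differences Δx: 2, 1, 3, 1, -5, 8, 3
Mean of differences = 1.8571
Numerator Σ(Δx_t−Δx̄)(Δx_{t+1}−Δx̄) = -31.3061
Denominator Σ(Δx_t−Δx̄)² = 88.8571
r_1(Δx) = -31.3061 / 88.8571 = -0.352

-0.352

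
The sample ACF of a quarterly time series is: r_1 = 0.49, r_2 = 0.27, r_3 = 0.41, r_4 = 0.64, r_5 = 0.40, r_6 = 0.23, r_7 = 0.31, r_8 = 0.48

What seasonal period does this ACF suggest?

4

The largest autocorrelation is r_4 = 0.64; the remaining lags stay at or below 0.49. The elevated value at lag 1 (0.49), dropping to 0.27 at lag 2, reflects decaying short-term dependence rather than seasonality.
The dominant spike at lag 4 indicates a seasonal period of 4.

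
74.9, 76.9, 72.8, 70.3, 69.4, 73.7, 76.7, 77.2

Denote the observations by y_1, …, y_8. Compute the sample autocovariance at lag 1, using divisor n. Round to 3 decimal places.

Mean ȳ = (74.9 + 76.9 + 72.8 + 70.3 + 69.4 + 73.7 + 76.7 + 77.2)/8 = 73.9875
Σ_{t=1}^{7}(y_t−ȳ)(y_{t+1}−ȳ) = 29.7473
γ_1 = 29.7473 / 8 = 3.718

3.718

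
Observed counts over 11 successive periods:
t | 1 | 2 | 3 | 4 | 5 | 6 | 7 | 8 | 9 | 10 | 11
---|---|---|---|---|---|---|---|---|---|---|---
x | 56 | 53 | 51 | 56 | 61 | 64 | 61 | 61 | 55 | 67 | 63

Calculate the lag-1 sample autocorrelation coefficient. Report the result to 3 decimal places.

Mean x̄ = (56 + 53 + 51 + 56 + 61 + 64 + 61 + 61 + 55 + 67 + 63)/11 = 58.9091
Numerator Σ_{t=1}^{10}(x_t−x̄)(x_{t+1}−x̄) = 99.8099
Denominator Σ(x_t−x̄)² = 250.9091
r_1 = 99.8099 / 250.9091 = 0.398

0.398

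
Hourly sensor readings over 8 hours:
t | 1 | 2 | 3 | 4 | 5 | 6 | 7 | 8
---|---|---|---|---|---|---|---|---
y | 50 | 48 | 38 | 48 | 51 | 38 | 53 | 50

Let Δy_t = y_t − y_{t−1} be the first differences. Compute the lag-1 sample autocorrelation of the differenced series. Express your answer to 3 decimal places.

First differences Δy: -2, -10, 10, 3, -13, 15, -3
Mean of differences = 0.0000
Numerator Σ(Δy_t−Δȳ)(Δy_{t+1}−Δȳ) = -329.0000
Denominator Σ(Δy_t−Δȳ)² = 616.0000
r_1(Δy) = -329.0000 / 616.0000 = -0.534

-0.534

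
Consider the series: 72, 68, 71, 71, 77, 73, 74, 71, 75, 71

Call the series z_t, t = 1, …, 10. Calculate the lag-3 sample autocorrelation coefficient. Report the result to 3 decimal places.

-0.506

Mean z̄ = (72 + 68 + 71 + 71 + 77 + 73 + 74 + 71 + 75 + 71)/10 = 72.3000
Numerator Σ_{t=1}^{7}(z_t−z̄)(z_{t+3}−z̄) = -29.3700
Denominator Σ(z_t−z̄)² = 58.1000
r_3 = -29.3700 / 58.1000 = -0.506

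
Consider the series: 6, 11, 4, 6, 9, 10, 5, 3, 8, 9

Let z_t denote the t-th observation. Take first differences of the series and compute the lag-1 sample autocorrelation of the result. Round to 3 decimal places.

First differences Δz: 5, -7, 2, 3, 1, -5, -2, 5, 1
Mean of differences = 0.3333
Numerator Σ(Δz_t−Δz̄)(Δz_{t+1}−Δz̄) = -39.1111
Denominator Σ(Δz_t−Δz̄)² = 142.0000
r_1(Δz) = -39.1111 / 142.0000 = -0.275

-0.275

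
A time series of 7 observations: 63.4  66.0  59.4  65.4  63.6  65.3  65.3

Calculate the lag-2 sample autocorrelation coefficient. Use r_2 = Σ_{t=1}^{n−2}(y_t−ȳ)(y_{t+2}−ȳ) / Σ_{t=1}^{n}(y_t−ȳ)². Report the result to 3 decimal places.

0.287

Mean ȳ = (63.4 + 66.0 + 59.4 + 65.4 + 63.6 + 65.3 + 65.3)/7 = 64.0571
Deviations from mean: -0.6571, 1.9429, -4.6571, 1.3429, -0.4571, 1.2429, 1.2429
Numerator Σ_{t=1}^{5}(y_t−ȳ)(y_{t+2}−ȳ) = 8.8992
Denominator Σ(y_t−ȳ)² = 30.9971
r_2 = 8.8992 / 30.9971 = 0.287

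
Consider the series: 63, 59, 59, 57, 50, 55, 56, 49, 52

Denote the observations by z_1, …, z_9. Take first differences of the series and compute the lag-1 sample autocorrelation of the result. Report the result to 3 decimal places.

First differences Δz: -4, 0, -2, -7, 5, 1, -7, 3
Mean of differences = -1.3750
Numerator Σ(Δz_t−Δz̄)(Δz_{t+1}−Δz̄) = -59.6406
Denominator Σ(Δz_t−Δz̄)² = 137.8750
r_1(Δz) = -59.6406 / 137.8750 = -0.433

-0.433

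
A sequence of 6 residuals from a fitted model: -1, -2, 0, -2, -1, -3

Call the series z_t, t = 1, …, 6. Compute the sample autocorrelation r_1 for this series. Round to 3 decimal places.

Mean z̄ = (-1 − 2 + 0 − 2 − 1 − 3)/6 = -1.5000
Deviations from mean: 0.5000, -0.5000, 1.5000, -0.5000, 0.5000, -1.5000
Numerator Σ_{t=1}^{5}(z_t−z̄)(z_{t+1}−z̄) = -2.7500
Denominator Σ(z_t−z̄)² = 5.5000
r_1 = -2.7500 / 5.5000 = -0.500

-0.500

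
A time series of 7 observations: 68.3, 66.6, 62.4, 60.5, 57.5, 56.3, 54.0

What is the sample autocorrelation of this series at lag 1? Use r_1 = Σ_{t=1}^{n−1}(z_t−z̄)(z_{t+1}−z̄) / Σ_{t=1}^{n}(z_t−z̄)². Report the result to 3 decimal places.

0.581

Mean z̄ = (68.3 + 66.6 + 62.4 + 60.5 + 57.5 + 56.3 + 54.0)/7 = 60.8000
Deviations from mean: 7.5000, 5.8000, 1.6000, -0.3000, -3.3000, -4.5000, -6.8000
Σ(z_t−z̄)(z_{t+1}−z̄) = (43.5000) + (9.2800) + (-0.4800) + (0.9900) + (14.8500) + (30.6000) = 98.7400
Denominator Σ(z_t−z̄)² = 169.9200
r_1 = 98.7400 / 169.9200 = 0.581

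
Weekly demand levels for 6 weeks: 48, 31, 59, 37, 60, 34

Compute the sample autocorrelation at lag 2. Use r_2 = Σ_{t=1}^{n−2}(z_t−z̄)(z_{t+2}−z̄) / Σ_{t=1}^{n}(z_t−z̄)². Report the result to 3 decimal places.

Mean z̄ = (48 + 31 + 59 + 37 + 60 + 34)/6 = 44.8333
Numerator Σ_{t=1}^{4}(z_t−z̄)(z_{t+2}−z̄) = 452.9444
Denominator Σ(z_t−z̄)² = 810.8333
r_2 = 452.9444 / 810.8333 = 0.559

0.559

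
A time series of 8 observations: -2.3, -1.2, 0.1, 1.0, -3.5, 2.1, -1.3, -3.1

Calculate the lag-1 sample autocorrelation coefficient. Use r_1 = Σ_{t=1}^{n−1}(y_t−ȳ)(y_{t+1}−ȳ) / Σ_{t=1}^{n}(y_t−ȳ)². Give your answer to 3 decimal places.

-0.393

Mean ȳ = (-2.3 − 1.2 + 0.1 + 1.0 − 3.5 + 2.1 − 1.3 − 3.1)/8 = -1.0250
Deviations from mean: -1.2750, -0.1750, 1.1250, 2.0250, -2.4750, 3.1250, -0.2750, -2.0750
Σ(y_t−ȳ)(y_{t+1}−ȳ) = (0.2231) + (-0.1969) + (2.2781) + (-5.0119) + (-7.7344) + (-0.8594) + (0.5706) = -10.7306
Denominator Σ(y_t−ȳ)² = 27.2950
r_1 = -10.7306 / 27.2950 = -0.393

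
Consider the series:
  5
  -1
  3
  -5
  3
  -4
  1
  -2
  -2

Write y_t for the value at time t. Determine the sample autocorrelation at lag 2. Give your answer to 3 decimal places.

Mean ȳ = (5 − 1 + 3 − 5 + 3 − 4 + 1 − 2 − 2)/9 = -0.2222
Numerator Σ_{t=1}^{7}(y_t−ȳ)(y_{t+2}−ȳ) = 57.4568
Denominator Σ(y_t−ȳ)² = 93.5556
r_2 = 57.4568 / 93.5556 = 0.614

0.614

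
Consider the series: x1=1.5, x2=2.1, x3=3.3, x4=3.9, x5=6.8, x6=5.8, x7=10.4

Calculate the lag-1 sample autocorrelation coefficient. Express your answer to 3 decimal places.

0.350

Mean x̄ = (1.5 + 2.1 + 3.3 + 3.9 + 6.8 + 5.8 + 10.4)/7 = 4.8286
Deviations from mean: -3.3286, -2.7286, -1.5286, -0.9286, 1.9714, 0.9714, 5.5714
Σ(x_t−x̄)(x_{t+1}−x̄) = (9.0822) + (4.1708) + (1.4194) + (-1.8306) + (1.9151) + (5.4122) = 20.1692
Denominator Σ(x_t−x̄)² = 57.5943
r_1 = 20.1692 / 57.5943 = 0.350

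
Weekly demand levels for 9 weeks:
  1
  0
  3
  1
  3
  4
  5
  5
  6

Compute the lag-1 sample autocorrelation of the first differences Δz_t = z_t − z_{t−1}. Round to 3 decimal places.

-0.756

First differences Δz: -1, 3, -2, 2, 1, 1, 0, 1
Mean of differences = 0.6250
Numerator Σ(Δz_t−Δz̄)(Δz_{t+1}−Δz̄) = -13.5156
Denominator Σ(Δz_t−Δz̄)² = 17.8750
r_1(Δz) = -13.5156 / 17.8750 = -0.756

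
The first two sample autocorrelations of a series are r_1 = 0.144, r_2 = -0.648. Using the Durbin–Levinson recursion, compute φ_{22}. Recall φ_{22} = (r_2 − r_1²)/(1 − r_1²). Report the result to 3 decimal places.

-0.683

φ_{22} = (r_2 − r_1²) / (1 − r_1²)
r_1² = (0.144)² = 0.020736
Numerator = -0.648 − 0.0207 = -0.6687; denominator = 1 − 0.0207 = 0.9793
φ_{22} = -0.6687 / 0.9793 = -0.683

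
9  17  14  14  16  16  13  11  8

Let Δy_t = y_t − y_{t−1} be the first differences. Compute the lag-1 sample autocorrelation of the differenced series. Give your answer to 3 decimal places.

-0.129

First differences Δy: 8, -3, 0, 2, 0, -3, -2, -3
Mean of differences = -0.1250
Numerator Σ(Δy_t−Δȳ)(Δy_{t+1}−Δȳ) = -12.7656
Denominator Σ(Δy_t−Δȳ)² = 98.8750
r_1(Δy) = -12.7656 / 98.8750 = -0.129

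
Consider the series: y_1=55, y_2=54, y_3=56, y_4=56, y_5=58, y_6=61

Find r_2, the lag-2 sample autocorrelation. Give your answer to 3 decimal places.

Mean ȳ = (55 + 54 + 56 + 56 + 58 + 61)/6 = 56.6667
Deviations from mean: -1.6667, -2.6667, -0.6667, -0.6667, 1.3333, 4.3333
Σ(y_t−ȳ)(y_{t+2}−ȳ) = (1.1111) + (1.7778) + (-0.8889) + (-2.8889) = -0.8889
Denominator Σ(y_t−ȳ)² = 31.3333
r_2 = -0.8889 / 31.3333 = -0.028

-0.028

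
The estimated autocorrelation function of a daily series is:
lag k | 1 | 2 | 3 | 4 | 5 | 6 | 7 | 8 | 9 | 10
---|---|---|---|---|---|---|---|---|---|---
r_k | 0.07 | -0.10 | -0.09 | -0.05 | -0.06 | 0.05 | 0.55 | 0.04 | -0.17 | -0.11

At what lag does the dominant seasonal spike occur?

7

The largest autocorrelation is r_7 = 0.55; the remaining lags stay at or below 0.07.
The dominant spike at lag 7 indicates a seasonal period of 7.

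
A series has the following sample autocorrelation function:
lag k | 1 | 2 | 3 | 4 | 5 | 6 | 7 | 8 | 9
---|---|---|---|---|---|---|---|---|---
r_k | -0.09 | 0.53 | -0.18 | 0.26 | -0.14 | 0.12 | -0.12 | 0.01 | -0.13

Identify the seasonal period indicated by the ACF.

The largest autocorrelation is r_2 = 0.53, with a weaker echo at lag 4 (0.26); the remaining lags stay at or below 0.12.
The dominant spike at lag 2 indicates a seasonal period of 2.

2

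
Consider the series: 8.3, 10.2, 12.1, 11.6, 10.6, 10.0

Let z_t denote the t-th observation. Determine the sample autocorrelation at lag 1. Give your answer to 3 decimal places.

Mean z̄ = (8.3 + 10.2 + 12.1 + 11.6 + 10.6 + 10.0)/6 = 10.4667
Numerator Σ_{t=1}^{5}(z_t−z̄)(z_{t+1}−z̄) = 2.0822
Denominator Σ(z_t−z̄)² = 8.9533
r_1 = 2.0822 / 8.9533 = 0.233

0.233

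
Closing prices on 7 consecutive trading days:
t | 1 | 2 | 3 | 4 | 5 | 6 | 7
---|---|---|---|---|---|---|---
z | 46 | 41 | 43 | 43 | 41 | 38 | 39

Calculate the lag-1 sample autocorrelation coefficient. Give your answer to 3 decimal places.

Mean z̄ = (46 + 41 + 43 + 43 + 41 + 38 + 39)/7 = 41.5714
Deviations from mean: 4.4286, -0.5714, 1.4286, 1.4286, -0.5714, -3.5714, -2.5714
Σ(z_t−z̄)(z_{t+1}−z̄) = (-2.5306) + (-0.8163) + (2.0408) + (-0.8163) + (2.0408) + (9.1837) = 9.1020
Denominator Σ(z_t−z̄)² = 43.7143
r_1 = 9.1020 / 43.7143 = 0.208

0.208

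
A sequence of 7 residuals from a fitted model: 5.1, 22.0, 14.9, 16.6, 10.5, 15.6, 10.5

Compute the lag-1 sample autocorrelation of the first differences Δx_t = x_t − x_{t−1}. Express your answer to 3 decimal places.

First differences Δx: 16.9, -7.1, 1.7, -6.1, 5.1, -5.1
Mean of differences = 0.9000
Numerator Σ(Δx_t−Δx̄)(Δx_{t+1}−Δx̄) = -194.6000
Denominator Σ(Δx_t−Δx̄)² = 423.2800
r_1(Δx) = -194.6000 / 423.2800 = -0.460

-0.460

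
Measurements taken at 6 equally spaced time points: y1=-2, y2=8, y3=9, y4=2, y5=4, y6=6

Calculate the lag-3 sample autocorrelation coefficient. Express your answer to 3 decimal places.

0.254

Mean ȳ = (-2 + 8 + 9 + 2 + 4 + 6)/6 = 4.5000
Numerator Σ_{t=1}^{3}(y_t−ȳ)(y_{t+3}−ȳ) = 21.2500
Denominator Σ(y_t−ȳ)² = 83.5000
r_3 = 21.2500 / 83.5000 = 0.254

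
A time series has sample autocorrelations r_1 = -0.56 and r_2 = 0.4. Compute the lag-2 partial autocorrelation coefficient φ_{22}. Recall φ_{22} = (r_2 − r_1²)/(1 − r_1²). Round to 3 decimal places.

φ_{22} = (r_2 − r_1²) / (1 − r_1²)
r_1² = (-0.56)² = 0.3136
Numerator = 0.4 − 0.3136 = 0.0864; denominator = 1 − 0.3136 = 0.6864
φ_{22} = 0.0864 / 0.6864 = 0.126

0.126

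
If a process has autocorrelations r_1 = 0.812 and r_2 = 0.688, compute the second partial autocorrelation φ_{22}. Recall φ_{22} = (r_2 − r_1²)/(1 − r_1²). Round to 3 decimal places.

φ_{22} = (r_2 − r_1²) / (1 − r_1²)
r_1² = (0.812)² = 0.659344
Numerator = 0.688 − 0.6593 = 0.0287; denominator = 1 − 0.6593 = 0.3407
φ_{22} = 0.0287 / 0.3407 = 0.084

0.084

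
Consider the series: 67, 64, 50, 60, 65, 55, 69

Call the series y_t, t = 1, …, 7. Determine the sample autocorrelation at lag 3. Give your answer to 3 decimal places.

0.227

Mean ȳ = (67 + 64 + 50 + 60 + 65 + 55 + 69)/7 = 61.4286
Σ(y_t−ȳ)(y_{t+3}−ȳ) = (-7.9592) + (9.1837) + (73.4694) + (-10.8163) = 63.8776
Denominator Σ(y_t−ȳ)² = 281.7143
r_3 = 63.8776 / 281.7143 = 0.227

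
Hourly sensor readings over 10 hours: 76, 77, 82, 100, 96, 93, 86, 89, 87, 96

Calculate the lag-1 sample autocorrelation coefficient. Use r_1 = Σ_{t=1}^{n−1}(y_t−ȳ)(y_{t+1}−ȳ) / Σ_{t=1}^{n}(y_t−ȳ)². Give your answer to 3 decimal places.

0.397

Mean ȳ = (76 + 77 + 82 + 100 + 96 + 93 + 86 + 89 + 87 + 96)/10 = 88.2000
Numerator Σ_{t=1}^{9}(y_t−ȳ)(y_{t+1}−ȳ) = 239.7600
Denominator Σ(y_t−ȳ)² = 603.6000
r_1 = 239.7600 / 603.6000 = 0.397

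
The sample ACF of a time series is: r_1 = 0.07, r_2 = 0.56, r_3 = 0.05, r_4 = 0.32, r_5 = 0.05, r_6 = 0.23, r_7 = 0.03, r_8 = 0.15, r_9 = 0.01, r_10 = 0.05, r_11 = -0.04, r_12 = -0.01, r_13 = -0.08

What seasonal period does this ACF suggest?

2

The largest autocorrelation is r_2 = 0.56, with weaker echoes at lags 4 (0.32), 6 (0.23) and 8 (0.15); the remaining lags stay at or below 0.07.
The dominant spike at lag 2 indicates a seasonal period of 2.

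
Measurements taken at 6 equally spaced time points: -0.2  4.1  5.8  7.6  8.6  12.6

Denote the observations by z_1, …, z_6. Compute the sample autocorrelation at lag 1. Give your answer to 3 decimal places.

Mean z̄ = (-0.2 + 4.1 + 5.8 + 7.6 + 8.6 + 12.6)/6 = 6.4167
Deviations from mean: -6.6167, -2.3167, -0.6167, 1.1833, 2.1833, 6.1833
Σ(z_t−z̄)(z_{t+1}−z̄) = (15.3286) + (1.4286) + (-0.7297) + (2.5836) + (13.5003) = 32.1114
Denominator Σ(z_t−z̄)² = 93.9283
r_1 = 32.1114 / 93.9283 = 0.342

0.342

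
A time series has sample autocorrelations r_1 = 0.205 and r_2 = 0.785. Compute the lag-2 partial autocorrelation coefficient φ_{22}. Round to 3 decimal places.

0.776

φ_{22} = (r_2 − r_1²) / (1 − r_1²)
r_1² = (0.205)² = 0.042025
Numerator = 0.785 − 0.0420 = 0.7430; denominator = 1 − 0.0420 = 0.9580
φ_{22} = 0.7430 / 0.9580 = 0.776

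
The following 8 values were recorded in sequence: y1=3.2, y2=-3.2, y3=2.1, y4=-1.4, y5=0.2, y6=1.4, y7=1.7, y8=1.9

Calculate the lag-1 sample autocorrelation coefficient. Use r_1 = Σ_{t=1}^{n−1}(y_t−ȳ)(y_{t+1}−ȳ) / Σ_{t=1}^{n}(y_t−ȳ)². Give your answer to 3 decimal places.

Mean ȳ = (3.2 − 3.2 + 2.1 − 1.4 + 0.2 + 1.4 + 1.7 + 1.9)/8 = 0.7375
Numerator Σ_{t=1}^{7}(y_t−ȳ)(y_{t+1}−ȳ) = -15.4239
Denominator Σ(y_t−ȳ)² = 30.9988
r_1 = -15.4239 / 30.9988 = -0.498

-0.498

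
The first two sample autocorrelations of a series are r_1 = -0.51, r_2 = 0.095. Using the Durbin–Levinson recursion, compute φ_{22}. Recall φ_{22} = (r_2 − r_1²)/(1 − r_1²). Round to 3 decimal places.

-0.223

φ_{22} = (r_2 − r_1²) / (1 − r_1²)
r_1² = (-0.51)² = 0.2601
Numerator = 0.095 − 0.2601 = -0.1651; denominator = 1 − 0.2601 = 0.7399
φ_{22} = -0.1651 / 0.7399 = -0.223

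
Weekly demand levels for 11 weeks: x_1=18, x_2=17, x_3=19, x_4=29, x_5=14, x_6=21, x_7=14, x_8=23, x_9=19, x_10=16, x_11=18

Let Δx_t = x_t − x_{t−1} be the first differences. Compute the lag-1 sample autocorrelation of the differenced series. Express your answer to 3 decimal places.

First differences Δx: -1, 2, 10, -15, 7, -7, 9, -4, -3, 2
Mean of differences = 0.0000
Numerator Σ(Δx_t−Δx̄)(Δx_{t+1}−Δx̄) = -379.0000
Denominator Σ(Δx_t−Δx̄)² = 538.0000
r_1(Δx) = -379.0000 / 538.0000 = -0.704

-0.704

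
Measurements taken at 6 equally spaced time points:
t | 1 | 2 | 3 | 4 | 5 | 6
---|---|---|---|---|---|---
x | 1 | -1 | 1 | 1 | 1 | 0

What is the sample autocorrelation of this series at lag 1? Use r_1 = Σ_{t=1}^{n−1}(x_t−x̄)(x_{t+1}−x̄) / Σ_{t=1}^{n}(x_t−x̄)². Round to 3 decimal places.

-0.357

Mean x̄ = (1 − 1 + 1 + 1 + 1 + 0)/6 = 0.5000
Σ(x_t−x̄)(x_{t+1}−x̄) = (-0.7500) + (-0.7500) + (0.2500) + (0.2500) + (-0.2500) = -1.2500
Denominator Σ(x_t−x̄)² = 3.5000
r_1 = -1.2500 / 3.5000 = -0.357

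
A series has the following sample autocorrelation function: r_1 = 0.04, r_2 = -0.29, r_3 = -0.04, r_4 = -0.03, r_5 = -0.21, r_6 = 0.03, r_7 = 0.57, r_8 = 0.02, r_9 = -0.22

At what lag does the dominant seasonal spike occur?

7

The largest autocorrelation is r_7 = 0.57; the remaining lags stay at or below 0.04.
The dominant spike at lag 7 indicates a seasonal period of 7.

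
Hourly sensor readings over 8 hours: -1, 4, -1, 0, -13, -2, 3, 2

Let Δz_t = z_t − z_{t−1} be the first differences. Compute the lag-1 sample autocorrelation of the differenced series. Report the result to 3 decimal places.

First differences Δz: 5, -5, 1, -13, 11, 5, -1
Mean of differences = 0.4286
Numerator Σ(Δz_t−Δz̄)(Δz_{t+1}−Δz̄) = -135.7551
Denominator Σ(Δz_t−Δz̄)² = 365.7143
r_1(Δz) = -135.7551 / 365.7143 = -0.371

-0.371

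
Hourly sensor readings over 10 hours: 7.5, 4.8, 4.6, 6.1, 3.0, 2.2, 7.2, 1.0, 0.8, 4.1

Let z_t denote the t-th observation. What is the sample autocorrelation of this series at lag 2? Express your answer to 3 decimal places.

-0.175

Mean z̄ = (7.5 + 4.8 + 4.6 + 6.1 + 3.0 + 2.2 + 7.2 + 1.0 + 0.8 + 4.1)/10 = 4.1300
Numerator Σ_{t=1}^{8}(z_t−z̄)(z_{t+2}−z̄) = -8.9868
Denominator Σ(z_t−z̄)² = 51.2210
r_2 = -8.9868 / 51.2210 = -0.175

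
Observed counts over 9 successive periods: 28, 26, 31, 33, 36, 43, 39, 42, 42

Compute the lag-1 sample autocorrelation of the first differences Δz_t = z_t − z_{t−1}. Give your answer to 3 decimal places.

First differences Δz: -2, 5, 2, 3, 7, -4, 3, 0
Mean of differences = 1.7500
Numerator Σ(Δz_t−Δz̄)(Δz_{t+1}−Δz̄) = -44.0625
Denominator Σ(Δz_t−Δz̄)² = 91.5000
r_1(Δz) = -44.0625 / 91.5000 = -0.482

-0.482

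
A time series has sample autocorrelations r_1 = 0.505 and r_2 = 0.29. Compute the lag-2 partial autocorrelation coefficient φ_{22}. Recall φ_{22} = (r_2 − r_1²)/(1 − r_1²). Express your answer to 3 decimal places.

φ_{22} = (r_2 − r_1²) / (1 − r_1²)
r_1² = (0.505)² = 0.255025
Numerator = 0.29 − 0.2550 = 0.0350; denominator = 1 − 0.2550 = 0.7450
φ_{22} = 0.0350 / 0.7450 = 0.047

0.047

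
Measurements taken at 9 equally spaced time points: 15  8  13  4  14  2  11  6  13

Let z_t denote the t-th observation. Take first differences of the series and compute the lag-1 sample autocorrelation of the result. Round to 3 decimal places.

-0.865

First differences Δz: -7, 5, -9, 10, -12, 9, -5, 7
Mean of differences = -0.2500
Numerator Σ(Δz_t−Δz̄)(Δz_{t+1}−Δz̄) = -478.5625
Denominator Σ(Δz_t−Δz̄)² = 553.5000
r_1(Δz) = -478.5625 / 553.5000 = -0.865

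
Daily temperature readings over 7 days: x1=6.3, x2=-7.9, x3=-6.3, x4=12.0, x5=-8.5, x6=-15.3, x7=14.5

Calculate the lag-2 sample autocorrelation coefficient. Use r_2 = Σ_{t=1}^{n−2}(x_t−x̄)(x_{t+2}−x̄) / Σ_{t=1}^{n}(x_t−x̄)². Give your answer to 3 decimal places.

-0.490

Mean x̄ = (6.3 − 7.9 − 6.3 + 12.0 − 8.5 − 15.3 + 14.5)/7 = -0.7429
Deviations from mean: 7.0429, -7.1571, -5.5571, 12.7429, -7.7571, -14.5571, 15.2429
Numerator Σ_{t=1}^{5}(x_t−x̄)(x_{t+2}−x̄) = -390.9737
Denominator Σ(x_t−x̄)² = 798.5171
r_2 = -390.9737 / 798.5171 = -0.490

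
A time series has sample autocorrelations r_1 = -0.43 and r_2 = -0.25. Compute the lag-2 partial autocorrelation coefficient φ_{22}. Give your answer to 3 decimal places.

φ_{22} = (r_2 − r_1²) / (1 − r_1²)
r_1² = (-0.43)² = 0.1849
Numerator = -0.25 − 0.1849 = -0.4349; denominator = 1 − 0.1849 = 0.8151
φ_{22} = -0.4349 / 0.8151 = -0.534

-0.534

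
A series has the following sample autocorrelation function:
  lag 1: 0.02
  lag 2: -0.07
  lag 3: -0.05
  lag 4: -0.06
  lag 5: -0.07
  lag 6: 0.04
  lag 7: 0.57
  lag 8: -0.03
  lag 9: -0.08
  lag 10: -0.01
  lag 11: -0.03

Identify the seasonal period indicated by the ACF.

The largest autocorrelation is r_7 = 0.57; the remaining lags stay at or below 0.04.
The dominant spike at lag 7 indicates a seasonal period of 7.

7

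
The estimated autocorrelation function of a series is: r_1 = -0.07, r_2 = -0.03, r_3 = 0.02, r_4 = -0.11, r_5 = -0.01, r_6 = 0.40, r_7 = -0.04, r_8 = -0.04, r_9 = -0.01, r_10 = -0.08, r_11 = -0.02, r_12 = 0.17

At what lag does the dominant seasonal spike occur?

6

The largest autocorrelation is r_6 = 0.40, with a weaker echo at lag 12 (0.17); the remaining lags stay at or below 0.02.
The dominant spike at lag 6 indicates a seasonal period of 6.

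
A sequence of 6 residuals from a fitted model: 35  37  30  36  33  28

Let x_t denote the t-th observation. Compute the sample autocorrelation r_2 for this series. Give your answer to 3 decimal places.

Mean x̄ = (35 + 37 + 30 + 36 + 33 + 28)/6 = 33.1667
Deviations from mean: 1.8333, 3.8333, -3.1667, 2.8333, -0.1667, -5.1667
Σ(x_t−x̄)(x_{t+2}−x̄) = (-5.8056) + (10.8611) + (0.5278) + (-14.6389) = -9.0556
Denominator Σ(x_t−x̄)² = 62.8333
r_2 = -9.0556 / 62.8333 = -0.144

-0.144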